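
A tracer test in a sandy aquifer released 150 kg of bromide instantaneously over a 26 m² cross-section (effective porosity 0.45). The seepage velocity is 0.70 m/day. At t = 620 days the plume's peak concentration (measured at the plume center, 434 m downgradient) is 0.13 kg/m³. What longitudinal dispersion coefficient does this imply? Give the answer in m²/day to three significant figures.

At the plume center C_max = M/(n_e·A·√(4πDt)), so D = M²/(4πt·(n_e·A·C_max)²).
n_e·A·C_max = 0.45 × 26 × 0.13 = 1.521 kg/m.
D = 150²/(4π × 620 × 1.521²) = 1.25 m²/day.

1.25 m²/day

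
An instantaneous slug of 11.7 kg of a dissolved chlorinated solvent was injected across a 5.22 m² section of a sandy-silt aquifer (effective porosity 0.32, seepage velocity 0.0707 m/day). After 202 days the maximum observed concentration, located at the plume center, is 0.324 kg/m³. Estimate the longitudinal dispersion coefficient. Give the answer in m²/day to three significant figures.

At the plume center C_max = M/(n_e·A·√(4πDt)), so D = M²/(4πt·(n_e·A·C_max)²).
n_e·A·C_max = 0.32 × 5.22 × 0.324 = 0.5412 kg/m.
D = 11.7²/(4π × 202 × 0.5412²) = 0.184 m²/day.

0.184 m²/day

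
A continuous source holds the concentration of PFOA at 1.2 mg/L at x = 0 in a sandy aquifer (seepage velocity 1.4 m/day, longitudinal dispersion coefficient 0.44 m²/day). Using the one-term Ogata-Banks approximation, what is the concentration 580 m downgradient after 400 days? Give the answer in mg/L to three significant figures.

For a continuous step input, C/C₀ ≈ ½·erfc((x−vt)/(2√(Dt))).
vt = 1.4 × 400 = 560 m and 2√(Dt) = 2√(0.44 × 400) = 26.53 m.
Argument (x−vt)/(2√(Dt)) = (580 − 560)/26.53 = 0.7539; ½·erfc(0.7539) = 0.1432.
C = 1.2 × 0.1432 = 0.172 mg/L.

0.172 mg/L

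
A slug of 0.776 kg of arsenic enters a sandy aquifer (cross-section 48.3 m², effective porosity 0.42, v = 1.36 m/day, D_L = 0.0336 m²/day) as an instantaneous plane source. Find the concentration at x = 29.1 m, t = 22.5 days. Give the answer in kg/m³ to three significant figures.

0.00590 kg/m³

For an instantaneous plane source, C(x,t) = M/(n_e·A·√(4πDt)) · exp(−(x−vt)²/(4Dt)), with n_e·A the pore (flow) area.
Plume center vt = 1.36 × 22.5 = 30.6 m, so the well at 29.1 m is 1.5 m upgradient of the peak.
√(4πDt) = 3.082 m, giving peak height M/(n_e·A·√(4πDt)) = 0.776/(0.42 × 48.3 × 3.082) = 0.01241 kg/m³.
(x−vt)²/(4Dt) = (-1.5)²/(4 × 0.0336 × 22.5) = 0.7440; exp(−0.7440) = 0.4752.
C = 0.01241 × 0.4752 = 0.00590 kg/m³.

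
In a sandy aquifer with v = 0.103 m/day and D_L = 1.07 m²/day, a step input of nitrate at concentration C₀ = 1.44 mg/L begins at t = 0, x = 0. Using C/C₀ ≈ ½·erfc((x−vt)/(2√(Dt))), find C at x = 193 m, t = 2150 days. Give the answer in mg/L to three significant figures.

For a continuous step input, C/C₀ ≈ ½·erfc((x−vt)/(2√(Dt))).
vt = 0.103 × 2150 = 221.45 m and 2√(Dt) = 2√(1.07 × 2150) = 95.93 m.
Argument (x−vt)/(2√(Dt)) = (193 − 221.45)/95.93 = -0.2966; ½·erfc(-0.2966) = 0.6626.
C = 1.44 × 0.6626 = 0.954 mg/L.

0.954 mg/L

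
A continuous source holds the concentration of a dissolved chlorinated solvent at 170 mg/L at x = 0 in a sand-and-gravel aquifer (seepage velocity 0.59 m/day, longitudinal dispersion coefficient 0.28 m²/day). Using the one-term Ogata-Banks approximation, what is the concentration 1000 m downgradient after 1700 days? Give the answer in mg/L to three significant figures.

91.6 mg/L

For a continuous step input, C/C₀ ≈ ½·erfc((x−vt)/(2√(Dt))).
vt = 0.59 × 1700 = 1003 m and 2√(Dt) = 2√(0.28 × 1700) = 43.63 m.
Argument (x−vt)/(2√(Dt)) = (1000 − 1003)/43.63 = -0.06876; ½·erfc(-0.06876) = 0.5387.
C = 170 × 0.5387 = 91.6 mg/L.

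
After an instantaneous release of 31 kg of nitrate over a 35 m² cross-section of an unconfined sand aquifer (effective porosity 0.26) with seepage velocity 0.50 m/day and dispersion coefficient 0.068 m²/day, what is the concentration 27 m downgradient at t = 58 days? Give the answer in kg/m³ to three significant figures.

0.376 kg/m³

For an instantaneous plane source, C(x,t) = M/(n_e·A·√(4πDt)) · exp(−(x−vt)²/(4Dt)), with n_e·A the pore (flow) area.
Plume center vt = 0.50 × 58 = 29 m, so the well at 27 m is 2 m upgradient of the peak.
√(4πDt) = 7.040 m, giving peak height M/(n_e·A·√(4πDt)) = 31/(0.26 × 35 × 7.040) = 0.4839 kg/m³.
(x−vt)²/(4Dt) = (-2)²/(4 × 0.068 × 58) = 0.2535; exp(−0.2535) = 0.7761.
C = 0.4839 × 0.7761 = 0.376 kg/m³.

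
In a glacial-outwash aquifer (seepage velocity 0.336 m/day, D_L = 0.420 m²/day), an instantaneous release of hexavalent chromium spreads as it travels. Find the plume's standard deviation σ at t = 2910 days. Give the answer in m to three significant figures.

49.4 m

Dispersive spreading gives a Gaussian with σ² = 2Dt; advection only shifts the center.
σ = √(2 × 0.420 × 2910) = 49.4 m.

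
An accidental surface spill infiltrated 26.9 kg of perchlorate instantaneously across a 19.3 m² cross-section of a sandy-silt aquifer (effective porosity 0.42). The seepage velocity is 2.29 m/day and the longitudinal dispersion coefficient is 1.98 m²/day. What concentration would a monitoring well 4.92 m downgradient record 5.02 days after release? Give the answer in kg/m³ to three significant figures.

For an instantaneous plane source, C(x,t) = M/(n_e·A·√(4πDt)) · exp(−(x−vt)²/(4Dt)), with n_e·A the pore (flow) area.
Plume center vt = 2.29 × 5.02 = 11.4958 m, so the well at 4.92 m is 6.5758 m upgradient of the peak.
√(4πDt) = 11.18 m, giving peak height M/(n_e·A·√(4πDt)) = 26.9/(0.42 × 19.3 × 11.18) = 0.2968 kg/m³.
(x−vt)²/(4Dt) = (-6.5758)²/(4 × 1.98 × 5.02) = 1.088; exp(−1.088) = 0.3369.
C = 0.2968 × 0.3369 = 0.100 kg/m³.

0.100 kg/m³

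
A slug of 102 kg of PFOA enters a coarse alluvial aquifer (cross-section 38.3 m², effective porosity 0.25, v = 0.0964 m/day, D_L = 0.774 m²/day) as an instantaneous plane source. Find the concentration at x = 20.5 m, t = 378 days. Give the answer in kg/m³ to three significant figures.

For an instantaneous plane source, C(x,t) = M/(n_e·A·√(4πDt)) · exp(−(x−vt)²/(4Dt)), with n_e·A the pore (flow) area.
Plume center vt = 0.0964 × 378 = 36.4392 m, so the well at 20.5 m is 15.9392 m upgradient of the peak.
√(4πDt) = 60.63 m, giving peak height M/(n_e·A·√(4πDt)) = 102/(0.25 × 38.3 × 60.63) = 0.1757 kg/m³.
(x−vt)²/(4Dt) = (-15.9392)²/(4 × 0.774 × 378) = 0.2171; exp(−0.2171) = 0.8048.
C = 0.1757 × 0.8048 = 0.141 kg/m³.

0.141 kg/m³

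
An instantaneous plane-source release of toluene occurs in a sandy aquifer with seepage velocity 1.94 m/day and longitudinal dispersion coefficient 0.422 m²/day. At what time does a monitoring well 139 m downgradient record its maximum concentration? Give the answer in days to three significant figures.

71.5 days

For the 1D instantaneous-source solution, setting ∂C/∂t = 0 at fixed x gives v²t² + 2Dt − x² = 0, so t = (√(D² + v²x²) − D)/v².
√(D² + v²x²) = √(0.422² + 1.94² × 139²) = 269.7; v² = 3.7636.
t = (269.7 − 0.422)/3.7636 = 71.5 days (vs. the pure-advection estimate x/v = 71.6 d).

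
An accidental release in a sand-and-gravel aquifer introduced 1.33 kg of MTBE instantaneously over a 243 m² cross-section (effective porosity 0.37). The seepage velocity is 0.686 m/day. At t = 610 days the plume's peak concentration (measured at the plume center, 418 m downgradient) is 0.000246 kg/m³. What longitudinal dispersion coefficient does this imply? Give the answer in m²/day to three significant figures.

At the plume center C_max = M/(n_e·A·√(4πDt)), so D = M²/(4πt·(n_e·A·C_max)²).
n_e·A·C_max = 0.37 × 243 × 0.000246 = 0.02212 kg/m.
D = 1.33²/(4π × 610 × 0.02212²) = 0.472 m²/day.

0.472 m²/day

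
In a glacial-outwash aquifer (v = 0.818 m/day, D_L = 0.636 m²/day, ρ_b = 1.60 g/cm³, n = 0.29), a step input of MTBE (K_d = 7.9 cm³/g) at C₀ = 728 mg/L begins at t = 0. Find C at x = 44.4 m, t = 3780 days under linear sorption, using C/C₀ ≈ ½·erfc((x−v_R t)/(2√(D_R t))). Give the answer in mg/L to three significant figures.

Retardation factor R = 1 + ρ_b·K_d/n = 1 + 1.60 × 7.9/0.29 = 44.59.
Sorption retards both mechanisms: v_R = v/R = 0.01834 m/day, D_R = D/R = 0.01426 m²/day.
v_R·t = 0.01834 × 3780 = 69.3252 m; 2√(D_R t) = 14.68 m; argument = (44.4 − 69.3252)/14.68 = -1.698.
C = C₀ × ½·erfc(-1.698) = 728 × 0.9918 = 722 mg/L.

722 mg/L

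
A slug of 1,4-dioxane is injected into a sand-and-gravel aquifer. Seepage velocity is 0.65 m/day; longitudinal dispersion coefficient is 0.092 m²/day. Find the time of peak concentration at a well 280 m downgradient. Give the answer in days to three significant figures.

For the 1D instantaneous-source solution, setting ∂C/∂t = 0 at fixed x gives v²t² + 2Dt − x² = 0, so t = (√(D² + v²x²) − D)/v².
√(D² + v²x²) = √(0.092² + 0.65² × 280²) = 182.0; v² = 0.4225.
t = (182.0 − 0.092)/0.4225 = 431 days (vs. the pure-advection estimate x/v = 431 d).

431 days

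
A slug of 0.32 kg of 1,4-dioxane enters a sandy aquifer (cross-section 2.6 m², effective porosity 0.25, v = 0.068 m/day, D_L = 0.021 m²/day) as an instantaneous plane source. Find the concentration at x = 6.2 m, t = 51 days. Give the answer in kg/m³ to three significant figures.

For an instantaneous plane source, C(x,t) = M/(n_e·A·√(4πDt)) · exp(−(x−vt)²/(4Dt)), with n_e·A the pore (flow) area.
Plume center vt = 0.068 × 51 = 3.468 m, so the well at 6.2 m is 2.732 m downgradient of the peak.
√(4πDt) = 3.669 m, giving peak height M/(n_e·A·√(4πDt)) = 0.32/(0.25 × 2.6 × 3.669) = 0.1342 kg/m³.
(x−vt)²/(4Dt) = (2.732)²/(4 × 0.021 × 51) = 1.742; exp(−1.742) = 0.1752.
C = 0.1342 × 0.1752 = 0.0235 kg/m³.

0.0235 kg/m³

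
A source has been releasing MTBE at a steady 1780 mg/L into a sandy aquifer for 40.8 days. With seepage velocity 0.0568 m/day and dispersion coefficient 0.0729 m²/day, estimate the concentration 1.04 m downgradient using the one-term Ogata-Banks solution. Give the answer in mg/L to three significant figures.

1250 mg/L

For a continuous step input, C/C₀ ≈ ½·erfc((x−vt)/(2√(Dt))).
vt = 0.0568 × 40.8 = 2.31744 m and 2√(Dt) = 2√(0.0729 × 40.8) = 3.449 m.
Argument (x−vt)/(2√(Dt)) = (1.04 − 2.31744)/3.449 = -0.3704; ½·erfc(-0.3704) = 0.6998.
C = 1780 × 0.6998 = 1250 mg/L.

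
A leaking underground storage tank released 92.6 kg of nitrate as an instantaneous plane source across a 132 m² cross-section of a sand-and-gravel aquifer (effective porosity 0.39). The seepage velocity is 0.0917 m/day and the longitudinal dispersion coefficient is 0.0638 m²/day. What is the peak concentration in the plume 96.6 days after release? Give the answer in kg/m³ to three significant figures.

The peak of an instantaneous 1D plume sits at x = vt; there the Gaussian factor is 1 and C_max = M/(n_e·A·√(4πDt)), where n_e·A is the pore area the mass is dissolved in.
√(4πDt) = √(4π × 0.0638 × 96.6) = 8.800 m, so C_max = 92.6/(0.39 × 132 × 8.800) = 0.204 kg/m³.

0.204 kg/m³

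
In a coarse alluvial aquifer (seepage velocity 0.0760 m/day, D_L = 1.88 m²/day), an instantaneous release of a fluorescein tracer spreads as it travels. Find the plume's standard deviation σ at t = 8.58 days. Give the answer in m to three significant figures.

5.68 m

Dispersive spreading gives a Gaussian with σ² = 2Dt; advection only shifts the center.
σ = √(2 × 1.88 × 8.58) = 5.68 m.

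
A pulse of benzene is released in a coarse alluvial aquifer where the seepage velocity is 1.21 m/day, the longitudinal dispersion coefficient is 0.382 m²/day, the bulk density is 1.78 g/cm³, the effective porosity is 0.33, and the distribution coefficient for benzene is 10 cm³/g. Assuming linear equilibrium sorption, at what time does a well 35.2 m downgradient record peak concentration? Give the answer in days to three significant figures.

1580 days

Retardation factor R = 1 + ρ_b·K_d/n = 1 + 1.78 × 10/0.33 = 54.94.
Sorption retards both mechanisms: v_R = v/R = 0.02202 m/day, D_R = D/R = 0.006953 m²/day.
Peak time from v_R²t² + 2D_R t − x² = 0: t = (√(D_R² + v_R²x²) − D_R)/v_R².
√(D_R² + v_R²x²) = √(0.006953² + 0.02202² × 35.2²) = 0.7751; v_R² = 0.0004849.
t = (0.7751 − 0.006953)/0.0004849 = 1580 days.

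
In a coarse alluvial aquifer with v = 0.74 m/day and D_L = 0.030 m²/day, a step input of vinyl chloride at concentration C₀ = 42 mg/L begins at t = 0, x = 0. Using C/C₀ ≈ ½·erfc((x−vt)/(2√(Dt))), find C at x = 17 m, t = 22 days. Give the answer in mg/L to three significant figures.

11.1 mg/L

For a continuous step input, C/C₀ ≈ ½·erfc((x−vt)/(2√(Dt))).
vt = 0.74 × 22 = 16.28 m and 2√(Dt) = 2√(0.030 × 22) = 1.625 m.
Argument (x−vt)/(2√(Dt)) = (17 − 16.28)/1.625 = 0.4431; ½·erfc(0.4431) = 0.2654.
C = 42 × 0.2654 = 11.1 mg/L.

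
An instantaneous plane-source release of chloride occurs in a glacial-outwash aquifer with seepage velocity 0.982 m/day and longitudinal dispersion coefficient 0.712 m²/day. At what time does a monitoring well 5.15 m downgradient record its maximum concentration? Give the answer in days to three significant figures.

4.56 days

For the 1D instantaneous-source solution, setting ∂C/∂t = 0 at fixed x gives v²t² + 2Dt − x² = 0, so t = (√(D² + v²x²) − D)/v².
√(D² + v²x²) = √(0.712² + 0.982² × 5.15²) = 5.107; v² = 0.964324.
t = (5.107 − 0.712)/0.964324 = 4.56 days (vs. the pure-advection estimate x/v = 5.24 d).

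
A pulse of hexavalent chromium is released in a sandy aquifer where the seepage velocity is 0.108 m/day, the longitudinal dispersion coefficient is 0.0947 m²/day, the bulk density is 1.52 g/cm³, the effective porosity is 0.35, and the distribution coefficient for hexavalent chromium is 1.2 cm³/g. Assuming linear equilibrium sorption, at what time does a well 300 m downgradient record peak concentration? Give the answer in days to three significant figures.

17200 days

Retardation factor R = 1 + ρ_b·K_d/n = 1 + 1.52 × 1.2/0.35 = 6.211.
Sorption retards both mechanisms: v_R = v/R = 0.01739 m/day, D_R = D/R = 0.01525 m²/day.
Peak time from v_R²t² + 2D_R t − x² = 0: t = (√(D_R² + v_R²x²) − D_R)/v_R².
√(D_R² + v_R²x²) = √(0.01525² + 0.01739² × 300²) = 5.217; v_R² = 0.0003024.
t = (5.217 − 0.01525)/0.0003024 = 17200 days.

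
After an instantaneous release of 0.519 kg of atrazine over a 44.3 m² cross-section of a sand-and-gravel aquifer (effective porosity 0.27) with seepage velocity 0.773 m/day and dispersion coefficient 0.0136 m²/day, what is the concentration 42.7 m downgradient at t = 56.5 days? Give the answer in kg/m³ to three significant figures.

0.0103 kg/m³

For an instantaneous plane source, C(x,t) = M/(n_e·A·√(4πDt)) · exp(−(x−vt)²/(4Dt)), with n_e·A the pore (flow) area.
Plume center vt = 0.773 × 56.5 = 43.6745 m, so the well at 42.7 m is 0.9745 m upgradient of the peak.
√(4πDt) = 3.107 m, giving peak height M/(n_e·A·√(4πDt)) = 0.519/(0.27 × 44.3 × 3.107) = 0.01397 kg/m³.
(x−vt)²/(4Dt) = (-0.9745)²/(4 × 0.0136 × 56.5) = 0.3090; exp(−0.3090) = 0.7342.
C = 0.01397 × 0.7342 = 0.0103 kg/m³.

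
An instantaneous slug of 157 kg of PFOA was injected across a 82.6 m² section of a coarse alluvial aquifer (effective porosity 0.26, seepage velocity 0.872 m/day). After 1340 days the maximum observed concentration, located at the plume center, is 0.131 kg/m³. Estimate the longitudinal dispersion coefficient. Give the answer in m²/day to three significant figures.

0.185 m²/day

At the plume center C_max = M/(n_e·A·√(4πDt)), so D = M²/(4πt·(n_e·A·C_max)²).
n_e·A·C_max = 0.26 × 82.6 × 0.131 = 2.813 kg/m.
D = 157²/(4π × 1340 × 2.813²) = 0.185 m²/day.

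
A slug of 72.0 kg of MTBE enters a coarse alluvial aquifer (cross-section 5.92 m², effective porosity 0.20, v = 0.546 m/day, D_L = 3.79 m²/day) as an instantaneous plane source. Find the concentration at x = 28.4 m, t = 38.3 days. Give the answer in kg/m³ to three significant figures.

1.29 kg/m³

For an instantaneous plane source, C(x,t) = M/(n_e·A·√(4πDt)) · exp(−(x−vt)²/(4Dt)), with n_e·A the pore (flow) area.
Plume center vt = 0.546 × 38.3 = 20.9118 m, so the well at 28.4 m is 7.4882 m downgradient of the peak.
√(4πDt) = 42.71 m, giving peak height M/(n_e·A·√(4πDt)) = 72.0/(0.20 × 5.92 × 42.71) = 1.424 kg/m³.
(x−vt)²/(4Dt) = (7.4882)²/(4 × 3.79 × 38.3) = 0.09657; exp(−0.09657) = 0.9079.
C = 1.424 × 0.9079 = 1.29 kg/m³.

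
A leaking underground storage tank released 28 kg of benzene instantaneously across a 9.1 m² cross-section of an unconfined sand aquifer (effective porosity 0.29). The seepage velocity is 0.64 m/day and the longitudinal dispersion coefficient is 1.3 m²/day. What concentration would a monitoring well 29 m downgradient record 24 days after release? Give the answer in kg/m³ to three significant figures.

0.121 kg/m³

For an instantaneous plane source, C(x,t) = M/(n_e·A·√(4πDt)) · exp(−(x−vt)²/(4Dt)), with n_e·A the pore (flow) area.
Plume center vt = 0.64 × 24 = 15.36 m, so the well at 29 m is 13.64 m downgradient of the peak.
√(4πDt) = 19.80 m, giving peak height M/(n_e·A·√(4πDt)) = 28/(0.29 × 9.1 × 19.80) = 0.5359 kg/m³.
(x−vt)²/(4Dt) = (13.64)²/(4 × 1.3 × 24) = 1.491; exp(−1.491) = 0.2251.
C = 0.5359 × 0.2251 = 0.121 kg/m³.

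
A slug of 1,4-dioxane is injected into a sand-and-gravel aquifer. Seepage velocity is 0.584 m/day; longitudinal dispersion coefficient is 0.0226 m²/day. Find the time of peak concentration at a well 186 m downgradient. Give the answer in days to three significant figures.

For the 1D instantaneous-source solution, setting ∂C/∂t = 0 at fixed x gives v²t² + 2Dt − x² = 0, so t = (√(D² + v²x²) − D)/v².
√(D² + v²x²) = √(0.0226² + 0.584² × 186²) = 108.6; v² = 0.341056.
t = (108.6 − 0.0226)/0.341056 = 318 days (vs. the pure-advection estimate x/v = 318 d).

318 days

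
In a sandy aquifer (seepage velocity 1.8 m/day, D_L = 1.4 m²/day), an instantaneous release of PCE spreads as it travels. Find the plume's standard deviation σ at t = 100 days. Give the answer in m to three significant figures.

Dispersive spreading gives a Gaussian with σ² = 2Dt; advection only shifts the center.
σ = √(2 × 1.4 × 100) = 16.7 m.

16.7 m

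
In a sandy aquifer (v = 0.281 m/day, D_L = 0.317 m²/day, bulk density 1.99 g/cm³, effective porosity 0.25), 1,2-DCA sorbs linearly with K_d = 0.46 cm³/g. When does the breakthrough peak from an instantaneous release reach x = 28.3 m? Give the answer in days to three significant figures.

451 days

Retardation factor R = 1 + ρ_b·K_d/n = 1 + 1.99 × 0.46/0.25 = 4.662.
Sorption retards both mechanisms: v_R = v/R = 0.06027 m/day, D_R = D/R = 0.06800 m²/day.
Peak time from v_R²t² + 2D_R t − x² = 0: t = (√(D_R² + v_R²x²) − D_R)/v_R².
√(D_R² + v_R²x²) = √(0.06800² + 0.06027² × 28.3²) = 1.707; v_R² = 0.003632.
t = (1.707 − 0.06800)/0.003632 = 451 days.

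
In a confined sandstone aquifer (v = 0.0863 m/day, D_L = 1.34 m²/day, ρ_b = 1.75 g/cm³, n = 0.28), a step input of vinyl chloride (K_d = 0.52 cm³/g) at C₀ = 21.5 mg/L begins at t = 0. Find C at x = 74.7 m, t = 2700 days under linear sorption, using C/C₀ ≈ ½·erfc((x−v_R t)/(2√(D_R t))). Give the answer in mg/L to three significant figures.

Retardation factor R = 1 + ρ_b·K_d/n = 1 + 1.75 × 0.52/0.28 = 4.250.
Sorption retards both mechanisms: v_R = v/R = 0.02031 m/day, D_R = D/R = 0.3153 m²/day.
v_R·t = 0.02031 × 2700 = 54.837 m; 2√(D_R t) = 58.35 m; argument = (74.7 − 54.837)/58.35 = 0.3404.
C = C₀ × ½·erfc(0.3404) = 21.5 × 0.3151 = 6.77 mg/L.

6.77 mg/L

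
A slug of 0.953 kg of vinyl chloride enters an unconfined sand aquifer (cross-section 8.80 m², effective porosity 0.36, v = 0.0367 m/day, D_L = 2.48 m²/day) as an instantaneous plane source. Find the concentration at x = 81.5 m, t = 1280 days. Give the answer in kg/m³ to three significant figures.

For an instantaneous plane source, C(x,t) = M/(n_e·A·√(4πDt)) · exp(−(x−vt)²/(4Dt)), with n_e·A the pore (flow) area.
Plume center vt = 0.0367 × 1280 = 46.976 m, so the well at 81.5 m is 34.524 m downgradient of the peak.
√(4πDt) = 199.7 m, giving peak height M/(n_e·A·√(4πDt)) = 0.953/(0.36 × 8.80 × 199.7) = 0.001506 kg/m³.
(x−vt)²/(4Dt) = (34.524)²/(4 × 2.48 × 1280) = 0.09387; exp(−0.09387) = 0.9104.
C = 0.001506 × 0.9104 = 0.00137 kg/m³.

0.00137 kg/m³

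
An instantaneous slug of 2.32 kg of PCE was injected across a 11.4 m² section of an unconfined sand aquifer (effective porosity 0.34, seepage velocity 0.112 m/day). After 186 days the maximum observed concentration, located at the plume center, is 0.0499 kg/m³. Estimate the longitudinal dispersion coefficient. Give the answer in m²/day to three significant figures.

At the plume center C_max = M/(n_e·A·√(4πDt)), so D = M²/(4πt·(n_e·A·C_max)²).
n_e·A·C_max = 0.34 × 11.4 × 0.0499 = 0.1934 kg/m.
D = 2.32²/(4π × 186 × 0.1934²) = 0.0616 m²/day.

0.0616 m²/day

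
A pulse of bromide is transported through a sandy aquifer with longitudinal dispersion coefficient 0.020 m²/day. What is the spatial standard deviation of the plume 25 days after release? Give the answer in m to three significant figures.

Dispersive spreading gives a Gaussian with σ² = 2Dt; advection only shifts the center.
σ = √(2 × 0.020 × 25) = 1.00 m.

1.00 m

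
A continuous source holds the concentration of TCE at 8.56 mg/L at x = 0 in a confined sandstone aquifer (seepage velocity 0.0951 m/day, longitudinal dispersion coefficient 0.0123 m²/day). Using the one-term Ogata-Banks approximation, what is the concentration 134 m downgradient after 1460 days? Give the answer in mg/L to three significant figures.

For a continuous step input, C/C₀ ≈ ½·erfc((x−vt)/(2√(Dt))).
vt = 0.0951 × 1460 = 138.846 m and 2√(Dt) = 2√(0.0123 × 1460) = 8.475 m.
Argument (x−vt)/(2√(Dt)) = (134 − 138.846)/8.475 = -0.5718; ½·erfc(-0.5718) = 0.7906.
C = 8.56 × 0.7906 = 6.77 mg/L.

6.77 mg/L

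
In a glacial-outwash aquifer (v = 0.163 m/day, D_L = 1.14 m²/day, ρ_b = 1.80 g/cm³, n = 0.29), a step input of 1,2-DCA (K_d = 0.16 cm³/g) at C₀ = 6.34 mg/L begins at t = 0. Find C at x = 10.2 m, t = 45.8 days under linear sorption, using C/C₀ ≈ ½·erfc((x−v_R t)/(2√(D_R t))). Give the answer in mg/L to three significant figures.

Retardation factor R = 1 + ρ_b·K_d/n = 1 + 1.80 × 0.16/0.29 = 1.993.
Sorption retards both mechanisms: v_R = v/R = 0.08179 m/day, D_R = D/R = 0.5720 m²/day.
v_R·t = 0.08179 × 45.8 = 3.745982 m; 2√(D_R t) = 10.24 m; argument = (10.2 − 3.745982)/10.24 = 0.6303.
C = C₀ × ½·erfc(0.6303) = 6.34 × 0.1864 = 1.18 mg/L.

1.18 mg/L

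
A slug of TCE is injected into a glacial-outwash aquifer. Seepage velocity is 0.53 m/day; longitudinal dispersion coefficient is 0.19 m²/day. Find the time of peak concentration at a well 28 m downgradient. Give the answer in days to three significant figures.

52.2 days

For the 1D instantaneous-source solution, setting ∂C/∂t = 0 at fixed x gives v²t² + 2Dt − x² = 0, so t = (√(D² + v²x²) − D)/v².
√(D² + v²x²) = √(0.19² + 0.53² × 28²) = 14.84; v² = 0.2809.
t = (14.84 − 0.19)/0.2809 = 52.2 days (vs. the pure-advection estimate x/v = 52.8 d).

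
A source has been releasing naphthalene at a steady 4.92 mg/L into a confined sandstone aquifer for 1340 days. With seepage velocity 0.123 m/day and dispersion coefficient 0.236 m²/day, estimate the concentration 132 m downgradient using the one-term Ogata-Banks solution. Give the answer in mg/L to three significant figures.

4.45 mg/L

For a continuous step input, C/C₀ ≈ ½·erfc((x−vt)/(2√(Dt))).
vt = 0.123 × 1340 = 164.82 m and 2√(Dt) = 2√(0.236 × 1340) = 35.57 m.
Argument (x−vt)/(2√(Dt)) = (132 − 164.82)/35.57 = -0.9227; ½·erfc(-0.9227) = 0.9040.
C = 4.92 × 0.9040 = 4.45 mg/L.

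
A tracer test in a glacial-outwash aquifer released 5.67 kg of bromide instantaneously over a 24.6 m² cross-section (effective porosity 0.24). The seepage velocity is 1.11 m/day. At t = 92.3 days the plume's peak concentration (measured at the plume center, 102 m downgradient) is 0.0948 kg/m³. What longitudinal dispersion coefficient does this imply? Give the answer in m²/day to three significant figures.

At the plume center C_max = M/(n_e·A·√(4πDt)), so D = M²/(4πt·(n_e·A·C_max)²).
n_e·A·C_max = 0.24 × 24.6 × 0.0948 = 0.5597 kg/m.
D = 5.67²/(4π × 92.3 × 0.5597²) = 0.0885 m²/day.

0.0885 m²/day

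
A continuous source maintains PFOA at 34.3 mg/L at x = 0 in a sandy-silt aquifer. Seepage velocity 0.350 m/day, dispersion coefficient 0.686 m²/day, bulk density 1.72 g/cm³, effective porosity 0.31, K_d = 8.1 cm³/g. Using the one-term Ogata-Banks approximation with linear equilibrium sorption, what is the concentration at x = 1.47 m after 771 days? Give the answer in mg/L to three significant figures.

28.1 mg/L

Retardation factor R = 1 + ρ_b·K_d/n = 1 + 1.72 × 8.1/0.31 = 45.94.
Sorption retards both mechanisms: v_R = v/R = 0.007619 m/day, D_R = D/R = 0.01493 m²/day.
v_R·t = 0.007619 × 771 = 5.874249 m; 2√(D_R t) = 6.786 m; argument = (1.47 − 5.874249)/6.786 = -0.6490.
C = C₀ × ½·erfc(-0.6490) = 34.3 × 0.8206 = 28.1 mg/L.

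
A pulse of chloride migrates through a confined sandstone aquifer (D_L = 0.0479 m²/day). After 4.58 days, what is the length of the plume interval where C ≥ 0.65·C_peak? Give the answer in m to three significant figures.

The plume is Gaussian with σ = √(2Dt) = √(2 × 0.0479 × 4.58) = 0.6624 m.
C/C_peak = exp(−Δx²/(2σ²)) = 0.65 ⇒ Δx = σ·√(−2 ln 0.65) = 0.6624 × 0.9282 = 0.6148 m.
Width = 2Δx = 1.23 m.

1.23 m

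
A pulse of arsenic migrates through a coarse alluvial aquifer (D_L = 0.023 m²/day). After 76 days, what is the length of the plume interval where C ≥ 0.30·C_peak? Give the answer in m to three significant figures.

The plume is Gaussian with σ = √(2Dt) = √(2 × 0.023 × 76) = 1.870 m.
C/C_peak = exp(−Δx²/(2σ²)) = 0.30 ⇒ Δx = σ·√(−2 ln 0.30) = 1.870 × 1.552 = 2.902 m.
Width = 2Δx = 5.80 m.

5.80 m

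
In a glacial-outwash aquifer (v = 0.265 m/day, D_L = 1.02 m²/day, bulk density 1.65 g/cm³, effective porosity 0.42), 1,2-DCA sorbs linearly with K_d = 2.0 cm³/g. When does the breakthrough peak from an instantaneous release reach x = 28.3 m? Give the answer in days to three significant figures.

826 days

Retardation factor R = 1 + ρ_b·K_d/n = 1 + 1.65 × 2.0/0.42 = 8.857.
Sorption retards both mechanisms: v_R = v/R = 0.02992 m/day, D_R = D/R = 0.1152 m²/day.
Peak time from v_R²t² + 2D_R t − x² = 0: t = (√(D_R² + v_R²x²) − D_R)/v_R².
√(D_R² + v_R²x²) = √(0.1152² + 0.02992² × 28.3²) = 0.8545; v_R² = 0.0008952.
t = (0.8545 − 0.1152)/0.0008952 = 826 days.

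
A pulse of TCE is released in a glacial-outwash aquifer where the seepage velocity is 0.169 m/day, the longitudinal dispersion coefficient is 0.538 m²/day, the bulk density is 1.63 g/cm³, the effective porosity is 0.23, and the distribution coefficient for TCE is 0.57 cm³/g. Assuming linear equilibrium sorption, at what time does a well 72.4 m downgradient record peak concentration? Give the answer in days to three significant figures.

Retardation factor R = 1 + ρ_b·K_d/n = 1 + 1.63 × 0.57/0.23 = 5.040.
Sorption retards both mechanisms: v_R = v/R = 0.03353 m/day, D_R = D/R = 0.1067 m²/day.
Peak time from v_R²t² + 2D_R t − x² = 0: t = (√(D_R² + v_R²x²) − D_R)/v_R².
√(D_R² + v_R²x²) = √(0.1067² + 0.03353² × 72.4²) = 2.430; v_R² = 0.001124.
t = (2.430 − 0.1067)/0.001124 = 2070 days.

2070 days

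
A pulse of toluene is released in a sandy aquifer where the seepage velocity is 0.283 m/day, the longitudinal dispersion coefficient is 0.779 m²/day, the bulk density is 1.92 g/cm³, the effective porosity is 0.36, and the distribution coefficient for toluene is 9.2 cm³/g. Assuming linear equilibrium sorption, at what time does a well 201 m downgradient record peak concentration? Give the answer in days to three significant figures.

Retardation factor R = 1 + ρ_b·K_d/n = 1 + 1.92 × 9.2/0.36 = 50.07.
Sorption retards both mechanisms: v_R = v/R = 0.005652 m/day, D_R = D/R = 0.01556 m²/day.
Peak time from v_R²t² + 2D_R t − x² = 0: t = (√(D_R² + v_R²x²) − D_R)/v_R².
√(D_R² + v_R²x²) = √(0.01556² + 0.005652² × 201²) = 1.136; v_R² = 3.195e-05.
t = (1.136 − 0.01556)/3.195e-05 = 35100 days.

35100 days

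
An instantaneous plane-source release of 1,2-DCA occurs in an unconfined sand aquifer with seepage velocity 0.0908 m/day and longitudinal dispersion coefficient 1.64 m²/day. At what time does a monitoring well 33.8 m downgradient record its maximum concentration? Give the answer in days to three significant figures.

223 days

For the 1D instantaneous-source solution, setting ∂C/∂t = 0 at fixed x gives v²t² + 2Dt − x² = 0, so t = (√(D² + v²x²) − D)/v².
√(D² + v²x²) = √(1.64² + 0.0908² × 33.8²) = 3.480; v² = 0.00824464.
t = (3.480 − 1.64)/0.00824464 = 223 days (vs. the pure-advection estimate x/v = 372 d).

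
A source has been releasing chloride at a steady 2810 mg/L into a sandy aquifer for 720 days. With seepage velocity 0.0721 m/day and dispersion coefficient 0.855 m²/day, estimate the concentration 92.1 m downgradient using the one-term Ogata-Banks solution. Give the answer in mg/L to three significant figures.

354 mg/L

For a continuous step input, C/C₀ ≈ ½·erfc((x−vt)/(2√(Dt))).
vt = 0.0721 × 720 = 51.912 m and 2√(Dt) = 2√(0.855 × 720) = 49.62 m.
Argument (x−vt)/(2√(Dt)) = (92.1 − 51.912)/49.62 = 0.8099; ½·erfc(0.8099) = 0.1260.
C = 2810 × 0.1260 = 354 mg/L.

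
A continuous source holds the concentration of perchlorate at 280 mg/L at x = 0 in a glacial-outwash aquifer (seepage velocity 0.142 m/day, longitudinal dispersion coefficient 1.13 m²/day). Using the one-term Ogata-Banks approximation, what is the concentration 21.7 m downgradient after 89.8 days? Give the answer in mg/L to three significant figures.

For a continuous step input, C/C₀ ≈ ½·erfc((x−vt)/(2√(Dt))).
vt = 0.142 × 89.8 = 12.7516 m and 2√(Dt) = 2√(1.13 × 89.8) = 20.15 m.
Argument (x−vt)/(2√(Dt)) = (21.7 − 12.7516)/20.15 = 0.4441; ½·erfc(0.4441) = 0.2650.
C = 280 × 0.2650 = 74.2 mg/L.

74.2 mg/L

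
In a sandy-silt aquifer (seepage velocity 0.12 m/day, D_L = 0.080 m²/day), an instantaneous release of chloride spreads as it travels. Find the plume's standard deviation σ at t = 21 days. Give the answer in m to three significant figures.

1.83 m

Dispersive spreading gives a Gaussian with σ² = 2Dt; advection only shifts the center.
σ = √(2 × 0.080 × 21) = 1.83 m.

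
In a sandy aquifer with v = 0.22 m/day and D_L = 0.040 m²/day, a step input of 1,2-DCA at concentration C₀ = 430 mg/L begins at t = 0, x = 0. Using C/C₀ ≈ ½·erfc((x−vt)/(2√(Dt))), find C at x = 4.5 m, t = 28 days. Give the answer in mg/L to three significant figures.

For a continuous step input, C/C₀ ≈ ½·erfc((x−vt)/(2√(Dt))).
vt = 0.22 × 28 = 6.16 m and 2√(Dt) = 2√(0.040 × 28) = 2.117 m.
Argument (x−vt)/(2√(Dt)) = (4.5 − 6.16)/2.117 = -0.7841; ½·erfc(-0.7841) = 0.8663.
C = 430 × 0.8663 = 373 mg/L.

373 mg/L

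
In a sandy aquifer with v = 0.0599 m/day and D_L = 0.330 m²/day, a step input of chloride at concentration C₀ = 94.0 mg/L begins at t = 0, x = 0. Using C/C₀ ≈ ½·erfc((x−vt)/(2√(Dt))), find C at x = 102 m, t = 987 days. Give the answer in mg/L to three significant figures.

For a continuous step input, C/C₀ ≈ ½·erfc((x−vt)/(2√(Dt))).
vt = 0.0599 × 987 = 59.1213 m and 2√(Dt) = 2√(0.330 × 987) = 36.09 m.
Argument (x−vt)/(2√(Dt)) = (102 − 59.1213)/36.09 = 1.188; ½·erfc(1.188) = 0.04647.
C = 94.0 × 0.04647 = 4.37 mg/L.

4.37 mg/L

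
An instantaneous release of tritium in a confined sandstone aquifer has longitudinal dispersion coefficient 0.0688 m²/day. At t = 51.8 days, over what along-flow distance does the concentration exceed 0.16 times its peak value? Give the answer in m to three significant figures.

The plume is Gaussian with σ = √(2Dt) = √(2 × 0.0688 × 51.8) = 2.670 m.
C/C_peak = exp(−Δx²/(2σ²)) = 0.16 ⇒ Δx = σ·√(−2 ln 0.16) = 2.670 × 1.914 = 5.110 m.
Width = 2Δx = 10.2 m.

10.2 m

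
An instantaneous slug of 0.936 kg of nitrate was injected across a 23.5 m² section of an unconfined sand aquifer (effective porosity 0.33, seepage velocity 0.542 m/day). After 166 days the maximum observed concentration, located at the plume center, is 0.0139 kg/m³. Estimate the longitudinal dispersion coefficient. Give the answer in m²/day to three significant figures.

0.0361 m²/day

At the plume center C_max = M/(n_e·A·√(4πDt)), so D = M²/(4πt·(n_e·A·C_max)²).
n_e·A·C_max = 0.33 × 23.5 × 0.0139 = 0.1078 kg/m.
D = 0.936²/(4π × 166 × 0.1078²) = 0.0361 m²/day.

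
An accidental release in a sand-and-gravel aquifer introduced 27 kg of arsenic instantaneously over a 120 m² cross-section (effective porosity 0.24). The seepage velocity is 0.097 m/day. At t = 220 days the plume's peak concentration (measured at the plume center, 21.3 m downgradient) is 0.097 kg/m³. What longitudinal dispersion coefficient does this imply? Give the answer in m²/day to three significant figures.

0.0338 m²/day

At the plume center C_max = M/(n_e·A·√(4πDt)), so D = M²/(4πt·(n_e·A·C_max)²).
n_e·A·C_max = 0.24 × 120 × 0.097 = 2.794 kg/m.
D = 27²/(4π × 220 × 2.794²) = 0.0338 m²/day.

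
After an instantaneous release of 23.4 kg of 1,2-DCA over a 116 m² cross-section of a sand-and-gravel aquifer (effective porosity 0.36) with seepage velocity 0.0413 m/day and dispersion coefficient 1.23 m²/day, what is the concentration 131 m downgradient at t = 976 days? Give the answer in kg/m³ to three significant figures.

0.000823 kg/m³

For an instantaneous plane source, C(x,t) = M/(n_e·A·√(4πDt)) · exp(−(x−vt)²/(4Dt)), with n_e·A the pore (flow) area.
Plume center vt = 0.0413 × 976 = 40.3088 m, so the well at 131 m is 90.6912 m downgradient of the peak.
√(4πDt) = 122.8 m, giving peak height M/(n_e·A·√(4πDt)) = 23.4/(0.36 × 116 × 122.8) = 0.004563 kg/m³.
(x−vt)²/(4Dt) = (90.6912)²/(4 × 1.23 × 976) = 1.713; exp(−1.713) = 0.1803.
C = 0.004563 × 0.1803 = 0.000823 kg/m³.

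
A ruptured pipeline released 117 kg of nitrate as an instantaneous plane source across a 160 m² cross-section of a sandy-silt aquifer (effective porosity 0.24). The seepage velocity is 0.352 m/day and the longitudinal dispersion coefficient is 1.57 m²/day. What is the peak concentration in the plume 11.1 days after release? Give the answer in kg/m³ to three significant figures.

The peak of an instantaneous 1D plume sits at x = vt; there the Gaussian factor is 1 and C_max = M/(n_e·A·√(4πDt)), where n_e·A is the pore area the mass is dissolved in.
√(4πDt) = √(4π × 1.57 × 11.1) = 14.80 m, so C_max = 117/(0.24 × 160 × 14.80) = 0.206 kg/m³.

0.206 kg/m³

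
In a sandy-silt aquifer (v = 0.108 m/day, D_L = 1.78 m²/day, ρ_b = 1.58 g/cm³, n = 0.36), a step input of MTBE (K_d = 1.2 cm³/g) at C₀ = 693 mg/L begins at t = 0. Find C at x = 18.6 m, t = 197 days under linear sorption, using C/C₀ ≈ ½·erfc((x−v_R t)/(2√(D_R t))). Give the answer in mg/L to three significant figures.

52.2 mg/L

Retardation factor R = 1 + ρ_b·K_d/n = 1 + 1.58 × 1.2/0.36 = 6.267.
Sorption retards both mechanisms: v_R = v/R = 0.01723 m/day, D_R = D/R = 0.2840 m²/day.
v_R·t = 0.01723 × 197 = 3.39431 m; 2√(D_R t) = 14.96 m; argument = (18.6 − 3.39431)/14.96 = 1.016.
C = C₀ × ½·erfc(1.016) = 693 × 0.07538 = 52.2 mg/L.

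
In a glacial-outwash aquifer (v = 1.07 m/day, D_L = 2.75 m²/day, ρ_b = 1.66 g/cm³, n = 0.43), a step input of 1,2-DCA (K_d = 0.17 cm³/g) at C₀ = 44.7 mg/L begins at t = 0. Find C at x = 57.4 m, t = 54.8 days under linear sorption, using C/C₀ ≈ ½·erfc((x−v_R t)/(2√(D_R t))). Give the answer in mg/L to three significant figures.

Retardation factor R = 1 + ρ_b·K_d/n = 1 + 1.66 × 0.17/0.43 = 1.656.
Sorption retards both mechanisms: v_R = v/R = 0.6461 m/day, D_R = D/R = 1.661 m²/day.
v_R·t = 0.6461 × 54.8 = 35.40628 m; 2√(D_R t) = 19.08 m; argument = (57.4 − 35.40628)/19.08 = 1.153.
C = C₀ × ½·erfc(1.153) = 44.7 × 0.05149 = 2.30 mg/L.

2.30 mg/L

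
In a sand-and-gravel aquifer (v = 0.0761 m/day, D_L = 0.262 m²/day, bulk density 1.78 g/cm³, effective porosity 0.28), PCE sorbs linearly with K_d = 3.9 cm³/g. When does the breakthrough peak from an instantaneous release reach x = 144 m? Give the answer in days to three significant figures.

Retardation factor R = 1 + ρ_b·K_d/n = 1 + 1.78 × 3.9/0.28 = 25.79.
Sorption retards both mechanisms: v_R = v/R = 0.002951 m/day, D_R = D/R = 0.01016 m²/day.
Peak time from v_R²t² + 2D_R t − x² = 0: t = (√(D_R² + v_R²x²) − D_R)/v_R².
√(D_R² + v_R²x²) = √(0.01016² + 0.002951² × 144²) = 0.4251; v_R² = 8.708e-06.
t = (0.4251 − 0.01016)/8.708e-06 = 47700 days.

47700 days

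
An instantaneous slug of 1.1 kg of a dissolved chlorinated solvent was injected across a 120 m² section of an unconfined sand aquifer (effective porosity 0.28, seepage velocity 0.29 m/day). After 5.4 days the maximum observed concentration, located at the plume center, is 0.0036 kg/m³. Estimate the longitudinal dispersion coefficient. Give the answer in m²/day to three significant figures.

1.22 m²/day

At the plume center C_max = M/(n_e·A·√(4πDt)), so D = M²/(4πt·(n_e·A·C_max)²).
n_e·A·C_max = 0.28 × 120 × 0.0036 = 0.1210 kg/m.
D = 1.1²/(4π × 5.4 × 0.1210²) = 1.22 m²/day.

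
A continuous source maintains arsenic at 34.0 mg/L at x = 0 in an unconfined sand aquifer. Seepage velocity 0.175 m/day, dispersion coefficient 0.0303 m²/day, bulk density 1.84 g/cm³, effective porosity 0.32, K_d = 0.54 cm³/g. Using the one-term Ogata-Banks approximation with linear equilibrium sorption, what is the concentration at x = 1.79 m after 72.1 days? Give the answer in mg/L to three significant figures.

Retardation factor R = 1 + ρ_b·K_d/n = 1 + 1.84 × 0.54/0.32 = 4.105.
Sorption retards both mechanisms: v_R = v/R = 0.04263 m/day, D_R = D/R = 0.007381 m²/day.
v_R·t = 0.04263 × 72.1 = 3.073623 m; 2√(D_R t) = 1.459 m; argument = (1.79 − 3.073623)/1.459 = -0.8798.
C = C₀ × ½·erfc(-0.8798) = 34.0 × 0.8933 = 30.4 mg/L.

30.4 mg/L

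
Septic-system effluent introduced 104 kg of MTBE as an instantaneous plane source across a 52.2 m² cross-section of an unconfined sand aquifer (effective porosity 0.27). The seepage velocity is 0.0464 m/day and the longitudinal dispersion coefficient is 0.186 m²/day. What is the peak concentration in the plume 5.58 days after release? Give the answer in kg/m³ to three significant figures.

2.04 kg/m³

The peak of an instantaneous 1D plume sits at x = vt; there the Gaussian factor is 1 and C_max = M/(n_e·A·√(4πDt)), where n_e·A is the pore area the mass is dissolved in.
√(4πDt) = √(4π × 0.186 × 5.58) = 3.611 m, so C_max = 104/(0.27 × 52.2 × 3.611) = 2.04 kg/m³.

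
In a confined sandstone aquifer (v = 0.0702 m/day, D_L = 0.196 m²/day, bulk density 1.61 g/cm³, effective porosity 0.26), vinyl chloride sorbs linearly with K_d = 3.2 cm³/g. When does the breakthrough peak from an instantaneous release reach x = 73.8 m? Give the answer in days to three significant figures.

21100 days

Retardation factor R = 1 + ρ_b·K_d/n = 1 + 1.61 × 3.2/0.26 = 20.82.
Sorption retards both mechanisms: v_R = v/R = 0.003372 m/day, D_R = D/R = 0.009414 m²/day.
Peak time from v_R²t² + 2D_R t − x² = 0: t = (√(D_R² + v_R²x²) − D_R)/v_R².
√(D_R² + v_R²x²) = √(0.009414² + 0.003372² × 73.8²) = 0.2490; v_R² = 1.137e-05.
t = (0.2490 − 0.009414)/1.137e-05 = 21100 days.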